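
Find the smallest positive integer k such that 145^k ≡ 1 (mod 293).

146

The order of 145 must divide p − 1 = 292 = 2^2 · 73.
Divisors: 1, 2, 4, 73, 146, 292.
Check each in increasing order: 145^1 ≡ 145;  145^2 ≡ 222;  145^4 ≡ 60;  145^73 ≡ 292;  145^146 ≡ 1.
Smallest exponent giving 1 is 146.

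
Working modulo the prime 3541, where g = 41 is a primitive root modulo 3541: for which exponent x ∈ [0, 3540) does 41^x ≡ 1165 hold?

2094

Baby-step giant-step with m = ceil(sqrt(3540)) = 60.
Baby table (41^j mod 3541 for j=0..59):
  0:1  1:41  2:1681  3:1642  4:43  5:1763  6:1463  7:3327
  8:1849  9:1448  10:2712  11:1421  12:1605  13:2067  14:3304  15:906
  16:1736  17:356  18:432  19:7  20:287  21:1144  22:871  23:301
  24:1718  25:3159  26:2043  27:2320  28:3054  29:1279  30:2865  31:612
  32:305  33:1882  34:2801  35:1529  36:2492  37:3024  38:49  39:2009
  40:926  41:2556  42:2107  43:1403  44:867  45:137  46:2076  47:132
  48:1871  49:2350  50:743  51:2135  52:2551  53:1902  54:80  55:3280
  56:3463  57:343  58:3440  59:2941
Giant step factor: 41^(-60) ≡ 1477 (mod 3541).
Scan 1165·1477^i mod 3541 for i = 0, 1, …:
  i=0: 1165   i=1: 3320   i=2: 2896   i=3: 3405
  i=4: 965   i=5: 1823   i=6: 1411   i=7: 1939
  i=8: 2775   i=9: 1738     …   i=33: 796
  i=34: 80
Match at i=34, j=54: x = 34·60 + 54 = 2094.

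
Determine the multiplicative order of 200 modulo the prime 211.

70

The order of 200 must divide p − 1 = 210 = 2 · 3 · 5 · 7.
Divisors: 1, 2, 3, 5, 6, 7, 10, 14, 15, 21, 30, 35, 42, 70, 105, 210.
Check each in increasing order: 200^1 ≡ 200;  200^2 ≡ 121;  200^3 ≡ 146;  200^5 ≡ 153;  200^6 ≡ 5;  200^7 ≡ 156;  200^10 ≡ 199;  200^14 ≡ 71;  200^15 ≡ 63;  200^21 ≡ 104;  200^30 ≡ 171;  200^35 ≡ 210;  200^42 ≡ 55;  200^70 ≡ 1.
Smallest exponent giving 1 is 70.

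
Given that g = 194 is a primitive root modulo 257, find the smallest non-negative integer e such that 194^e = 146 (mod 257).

Baby-step giant-step with m = ceil(sqrt(256)) = 16.
Baby table (194^j mod 257 for j=0..15):
  0:1  1:194  2:114  3:14  4:146  5:54  6:196  7:245
  8:242  9:174  10:89  11:47  12:123  13:218  14:144  15:180
Giant step factor: 194^(-16) ≡ 8 (mod 257).
Scan 146·8^i mod 257 for i = 0, 1, …:
  i=0: 146
Match at i=0, j=4: e = 0·16 + 4 = 4.

4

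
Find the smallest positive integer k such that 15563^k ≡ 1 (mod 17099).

8549

The order of 15563 must divide p − 1 = 17098 = 2 · 83 · 103.
Divisors: 1, 2, 83, 103, 166, 206, 8549, 17098.
Check each in increasing order: 15563^1 ≡ 15563;  15563^2 ≡ 16733;  15563^83 ≡ 10104;  15563^103 ≡ 1611;  15563^166 ≡ 9786;  15563^206 ≡ 13372;  15563^8549 ≡ 1.
Smallest exponent giving 1 is 8549.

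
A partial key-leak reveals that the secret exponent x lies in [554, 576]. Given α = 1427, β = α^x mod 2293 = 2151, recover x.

Compute 1427^554 mod 2293 = 153, then multiply by 1427 repeatedly:
  1427^554=153  1427^555=496  1427^556=1548  1427^557=837  1427^558=2039
  1427^559=2129  1427^560=2151
Found 2151 at exponent 560.

560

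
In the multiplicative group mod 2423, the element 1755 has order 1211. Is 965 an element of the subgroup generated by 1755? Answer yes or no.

no

965 ∈ ⟨1755⟩ iff 965^1211 ≡ 1 (mod 2423), since |⟨1755⟩| = 1211.
965^1211 mod 2423 = 2422.
Since 2422 ≠ 1, 965 does not lie in the subgroup.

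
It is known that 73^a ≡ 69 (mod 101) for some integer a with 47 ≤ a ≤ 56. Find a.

Compute 73^47 mod 101 = 26, then multiply by 73 repeatedly:
  73^47=26  73^48=80  73^49=83  73^50=100  73^51=28
  73^52=24  73^53=35  73^54=30  73^55=69
Found 69 at exponent 55.

55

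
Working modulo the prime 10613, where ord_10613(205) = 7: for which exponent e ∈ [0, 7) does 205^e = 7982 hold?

3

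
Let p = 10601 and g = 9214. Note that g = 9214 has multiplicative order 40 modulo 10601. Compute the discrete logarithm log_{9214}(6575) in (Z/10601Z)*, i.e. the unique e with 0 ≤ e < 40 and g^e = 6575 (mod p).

Successive powers of 9214 modulo 10601:
  9214^0=1  9214^1=9214  9214^2=4988  9214^3=4097  9214^4=10198  9214^5=7709
  9214^6=4026  9214^7=2665  9214^8=3394  9214^9=9967  9214^10=10076  9214^11=7307
  9214^12=10348  9214^13=1078  9214^14=10156  9214^15=2357  9214^16=6550  9214^17=207
  9214^18=9719  9214^19=4219  9214^20=10600  9214^21=1387  9214^22=5613  9214^23=6504
  9214^24=403  9214^25=2892  9214^26=6575
So 9214^26 ≡ 6575 (mod 10601), giving e = 26.

26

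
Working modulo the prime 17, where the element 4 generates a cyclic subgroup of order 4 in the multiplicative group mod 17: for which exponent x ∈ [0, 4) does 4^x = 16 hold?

Successive powers of 4 modulo 17:
  4^0=1  4^1=4  4^2=16
So 4^2 ≡ 16 (mod 17), giving x = 2.

2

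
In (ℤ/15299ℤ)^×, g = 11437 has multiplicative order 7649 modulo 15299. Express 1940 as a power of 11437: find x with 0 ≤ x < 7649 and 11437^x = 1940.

Baby-step giant-step with m = ceil(sqrt(7649)) = 88.
Baby table (11437^j mod 15299 for j=0..87):
  0:1  1:11437  2:13818  3:13095  4:5604  5:5437  6:7833  7:10376
  8:11268  9:8639  10:3301  11:10904  12:6899  13:6920  14:2313  15:1810
  16:1423  17:12014  18:3799  19:3  20:3713  21:10856  22:8687  23:1513
  24:1012  25:8200  26:530  27:3206  28:10618  29:9903  30:2114  31:5398
  32:5461  33:6939  34:5430  35:4269  36:5444  37:11397  38:9  39:11139
  40:1970  41:10762  42:4539  43:3036  44:9301  45:1590  46:9618  47:1256
  48:14410  49:6342  50:895  51:1084  52:5518  53:991  54:12807  55:1033
  56:3593  57:27  58:2819  59:5910  60:1688  61:13617  62:9108  63:12604
  64:4770  65:13555  66:3768  67:12632  68:3727  69:2685  70:3252  71:1255
  72:2973  73:7823  74:3099  75:10779  76:81  77:8457  78:2431  79:5064
  80:10253  81:12025  82:7214  83:14310  84:10067  85:11304  86:7298  87:11181
Giant step factor: 11437^(-88) ≡ 1113 (mod 15299).
Scan 1940·1113^i mod 15299 for i = 0, 1, …:
  i=0: 1940   i=1: 2061   i=2: 14342   i=3: 5789
  i=4: 2278   i=5: 11079   i=6: 15232   i=7: 1924
  i=8: 14851   i=9: 6243     …   i=63: 6398
  i=64: 6939
Match at i=64, j=33: x = 64·88 + 33 = 5665.

5665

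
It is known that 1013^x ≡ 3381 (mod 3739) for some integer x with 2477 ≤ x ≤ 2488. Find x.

2488

Compute 1013^2477 mod 3739 = 3021, then multiply by 1013 repeatedly:
  1013^2477=3021  1013^2478=1771  1013^2479=3042  1013^2480=610  1013^2481=995
  1013^2482=2144  1013^2483=3252  1013^2484=217  1013^2485=2959  1013^2486=2528
  1013^2487=3388  1013^2488=3381
Found 3381 at exponent 2488.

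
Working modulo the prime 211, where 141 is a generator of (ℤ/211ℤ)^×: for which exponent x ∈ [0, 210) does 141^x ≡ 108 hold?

163

Baby-step giant-step with m = ceil(sqrt(210)) = 15.
Baby table (141^j mod 211 for j=0..14):
  0:1  1:141  2:47  3:86  4:99  5:33  6:11  7:74
  8:95  9:102  10:34  11:152  12:121  13:181  14:201
Giant step factor: 141^(-15) ≡ 63 (mod 211).
Scan 108·63^i mod 211 for i = 0, 1, …:
  i=0: 108   i=1: 52   i=2: 111   i=3: 30
  i=4: 202   i=5: 66   i=6: 149   i=7: 103
  i=8: 159   i=9: 100   i=10: 181
Match at i=10, j=13: x = 10·15 + 13 = 163.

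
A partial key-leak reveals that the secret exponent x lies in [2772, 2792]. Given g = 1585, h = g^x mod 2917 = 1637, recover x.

2783

Compute 1585^2772 mod 2917 = 2020, then multiply by 1585 repeatedly:
  1585^2772=2020  1585^2773=1751  1585^2774=1268  1585^2775=2884  1585^2776=201
  1585^2777=632  1585^2778=1189  1585^2779=183  1585^2780=1272  1585^2781=473
  1585^2782=36  1585^2783=1637
Found 1637 at exponent 2783.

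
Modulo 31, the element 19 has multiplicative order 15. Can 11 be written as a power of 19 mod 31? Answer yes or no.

⟨19⟩ has order 15; its elements mod 31 are {1, 2, 4, 5, 7, 8, 9, 10, 14, 16, 18, 19, 20, 25, 28}.
11 is not in this set.

no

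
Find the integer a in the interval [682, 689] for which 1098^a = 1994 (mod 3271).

683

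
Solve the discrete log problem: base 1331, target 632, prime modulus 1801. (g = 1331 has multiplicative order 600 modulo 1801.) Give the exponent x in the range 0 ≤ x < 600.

541

Baby-step giant-step with m = ceil(sqrt(600)) = 25.
Baby table (1331^j mod 1801 for j=0..24):
  0:1  1:1331  2:1178  3:1048  4:914  5:859  6:1495  7:1541
  8:1533  9:1691  10:1272  11:92  12:1785  13:316  14:963  15:1242
  16:1585  17:664  18:1294  19:558  20:686  21:1760  22:1260  23:329
  24:256
Giant step factor: 1331^(-25) ≡ 955 (mod 1801).
Scan 632·955^i mod 1801 for i = 0, 1, …:
  i=0: 632   i=1: 225   i=2: 556   i=3: 1486
  i=4: 1743   i=5: 441   i=6: 1522   i=7: 103
  i=8: 1111   i=9: 216     …   i=20: 690
  i=21: 1585
Match at i=21, j=16: x = 21·25 + 16 = 541.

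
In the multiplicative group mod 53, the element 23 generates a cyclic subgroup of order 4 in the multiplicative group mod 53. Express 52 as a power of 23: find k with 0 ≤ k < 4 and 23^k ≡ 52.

Successive powers of 23 modulo 53:
  23^0=1  23^1=23  23^2=52
So 23^2 ≡ 52 (mod 53), giving k = 2.

2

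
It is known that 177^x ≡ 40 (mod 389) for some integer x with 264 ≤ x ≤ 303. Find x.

Compute 177^264 mod 389 = 125, then multiply by 177 repeatedly:
  177^264=125  177^265=341  177^266=62  177^267=82  177^268=121
  177^269=22  177^270=4  177^271=319  177^272=58  177^273=152
  177^274=63  177^275=259  177^276=330  177^277=60  177^278=117
  177^279=92  177^280=335  177^281=167  177^282=384  177^283=282
  177^284=122  177^285=199  177^286=213  177^287=357  177^288=171
  177^289=314  177^290=340  177^291=274  177^292=262  177^293=83
  177^294=298  177^295=231  177^296=42  177^297=43  177^298=220
  177^299=40
Found 40 at exponent 299.

299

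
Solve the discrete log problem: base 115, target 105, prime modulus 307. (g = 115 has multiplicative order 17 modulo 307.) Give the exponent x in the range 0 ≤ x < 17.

13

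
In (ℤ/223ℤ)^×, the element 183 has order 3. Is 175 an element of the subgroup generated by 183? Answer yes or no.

no

⟨183⟩ has order 3; its elements mod 223 are {1, 39, 183}.
175 is not in this set.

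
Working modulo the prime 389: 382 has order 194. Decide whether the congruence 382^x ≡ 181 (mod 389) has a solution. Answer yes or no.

181 ∈ ⟨382⟩ iff 181^194 ≡ 1 (mod 389), since |⟨382⟩| = 194.
181^194 mod 389 = 1.
Since 1 = 1, 181 lies in the subgroup.

yes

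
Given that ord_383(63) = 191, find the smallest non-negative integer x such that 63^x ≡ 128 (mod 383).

144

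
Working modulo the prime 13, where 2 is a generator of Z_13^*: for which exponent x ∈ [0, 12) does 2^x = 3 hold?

Successive powers of 2 modulo 13:
  2^0=1  2^1=2  2^2=4  2^3=8  2^4=3
So 2^4 ≡ 3 (mod 13), giving x = 4.

4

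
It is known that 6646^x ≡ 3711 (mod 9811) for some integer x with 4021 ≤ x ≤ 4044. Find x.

4034

Compute 6646^4021 mod 9811 = 5137, then multiply by 6646 repeatedly:
  6646^4021=5137  6646^4022=8033  6646^4023=5667  6646^4024=8264  6646^4025=566
  6646^4026=4023  6646^4027=1883  6646^4028=5393  6646^4029=2295  6646^4030=6276
  6646^4031=3735  6646^4032=980  6646^4033=8387  6646^4034=3711
Found 3711 at exponent 4034.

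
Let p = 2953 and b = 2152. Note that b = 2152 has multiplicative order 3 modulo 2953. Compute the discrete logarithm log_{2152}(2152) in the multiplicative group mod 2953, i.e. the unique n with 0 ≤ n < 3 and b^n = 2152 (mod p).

1

Successive powers of 2152 modulo 2953:
  2152^0=1  2152^1=2152
So 2152^1 ≡ 2152 (mod 2953), giving n = 1.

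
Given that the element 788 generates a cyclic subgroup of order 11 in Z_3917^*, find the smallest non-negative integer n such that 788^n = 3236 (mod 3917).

Successive powers of 788 modulo 3917:
  788^0=1  788^1=788  788^2=2058  788^3=66  788^4=1087  788^5=2650
  788^6=439  788^7=1236  788^8=2552  788^9=1555  788^10=3236
So 788^10 ≡ 3236 (mod 3917), giving n = 10.

10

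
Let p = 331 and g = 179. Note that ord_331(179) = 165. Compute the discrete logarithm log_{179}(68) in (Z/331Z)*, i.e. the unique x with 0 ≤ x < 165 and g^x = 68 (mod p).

153

Baby-step giant-step with m = ceil(sqrt(165)) = 13.
Baby table (179^j mod 331 for j=0..12):
  0:1  1:179  2:265  3:102  4:53  5:219  6:143  7:110
  8:161  9:22  10:297  11:203  12:258
Giant step factor: 179^(-13) ≡ 287 (mod 331).
Scan 68·287^i mod 331 for i = 0, 1, …:
  i=0: 68   i=1: 318   i=2: 241   i=3: 319
  i=4: 197   i=5: 269   i=6: 80   i=7: 121
  i=8: 303   i=9: 239   i=10: 76   i=11: 297
Match at i=11, j=10: x = 11·13 + 10 = 153.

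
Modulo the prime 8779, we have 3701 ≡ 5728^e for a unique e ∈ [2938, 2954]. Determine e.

2949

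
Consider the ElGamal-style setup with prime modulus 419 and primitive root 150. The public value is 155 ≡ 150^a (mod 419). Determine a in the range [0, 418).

161

Baby-step giant-step with m = ceil(sqrt(418)) = 21.
Baby table (150^j mod 419 for j=0..20):
  0:1  1:150  2:293  3:374  4:373  5:223  6:349  7:394
  8:21  9:217  10:287  11:312  12:291  13:74  14:206  15:313
  16:22  17:367  18:161  19:267  20:245
Giant step factor: 150^(-21) ≡ 340 (mod 419).
Scan 155·340^i mod 419 for i = 0, 1, …:
  i=0: 155   i=1: 325   i=2: 303   i=3: 365
  i=4: 76   i=5: 281   i=6: 8   i=7: 206
Match at i=7, j=14: a = 7·21 + 14 = 161.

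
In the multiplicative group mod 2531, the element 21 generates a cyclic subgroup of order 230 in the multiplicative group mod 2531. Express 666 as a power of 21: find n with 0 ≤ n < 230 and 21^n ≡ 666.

140

Baby-step giant-step with m = ceil(sqrt(230)) = 16.
Baby table (21^j mod 2531 for j=0..15):
  0:1  1:21  2:441  3:1668  4:2125  5:1598  6:655  7:1100
  8:321  9:1679  10:2356  11:1387  12:1286  13:1696  14:182  15:1291
Giant step factor: 21^(-16) ≡ 1529 (mod 2531).
Scan 666·1529^i mod 2531 for i = 0, 1, …:
  i=0: 666   i=1: 852   i=2: 1774   i=3: 1745
  i=4: 431   i=5: 939   i=6: 654   i=7: 221
  i=8: 1286
Match at i=8, j=12: n = 8·16 + 12 = 140.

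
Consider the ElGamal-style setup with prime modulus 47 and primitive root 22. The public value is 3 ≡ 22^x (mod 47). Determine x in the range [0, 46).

10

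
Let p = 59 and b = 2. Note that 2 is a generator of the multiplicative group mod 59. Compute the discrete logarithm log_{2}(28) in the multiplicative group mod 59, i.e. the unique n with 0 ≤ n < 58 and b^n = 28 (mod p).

Baby-step giant-step with m = ceil(sqrt(58)) = 8.
Baby table (2^j mod 59 for j=0..7):
  0:1  1:2  2:4  3:8  4:16  5:32  6:5  7:10
Giant step factor: 2^(-8) ≡ 3 (mod 59).
Scan 28·3^i mod 59 for i = 0, 1, …:
  i=0: 28   i=1: 25   i=2: 16
Match at i=2, j=4: n = 2·8 + 4 = 20.

20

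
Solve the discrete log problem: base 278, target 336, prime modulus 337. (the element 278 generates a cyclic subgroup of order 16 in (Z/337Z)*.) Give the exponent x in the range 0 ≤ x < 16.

Successive powers of 278 modulo 337:
  278^0=1  278^1=278  278^2=111  278^3=191  278^4=189  278^5=307
  278^6=85  278^7=40  278^8=336
So 278^8 ≡ 336 (mod 337), giving x = 8.

8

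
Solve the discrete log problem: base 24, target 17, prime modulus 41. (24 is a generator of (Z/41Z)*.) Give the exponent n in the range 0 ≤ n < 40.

21

Successive powers of 24 modulo 41:
  24^0=1  24^1=24  24^2=2  24^3=7  24^4=4  24^5=14
  24^6=8  24^7=28  24^8=16  24^9=15  24^10=32  24^11=30
  24^12=23  24^13=19  24^14=5  24^15=38  24^16=10  24^17=35
  24^18=20  24^19=29  24^20=40  24^21=17
So 24^21 ≡ 17 (mod 41), giving n = 21.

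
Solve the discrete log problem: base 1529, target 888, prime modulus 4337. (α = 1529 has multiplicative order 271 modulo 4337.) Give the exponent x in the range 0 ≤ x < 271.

Baby-step giant-step with m = ceil(sqrt(271)) = 17.
Baby table (1529^j mod 4337 for j=0..16):
  0:1  1:1529  2:198  3:3489  4:171  5:1239  6:3499  7:2450
  8:3219  9:3693  10:4160  11:2598  12:3987  13:2638  14:92  15:1884
  16:868
Giant step factor: 1529^(-17) ≡ 2342 (mod 4337).
Scan 888·2342^i mod 4337 for i = 0, 1, …:
  i=0: 888   i=1: 2273   i=2: 1867   i=3: 818
  i=4: 3139   i=5: 323   i=6: 1828   i=7: 557
  i=8: 3394   i=9: 3364   i=10: 2496   i=11: 3693
Match at i=11, j=9: x = 11·17 + 9 = 196.

196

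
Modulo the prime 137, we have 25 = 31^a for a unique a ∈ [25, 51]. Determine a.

30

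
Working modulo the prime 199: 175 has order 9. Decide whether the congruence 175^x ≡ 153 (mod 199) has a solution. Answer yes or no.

no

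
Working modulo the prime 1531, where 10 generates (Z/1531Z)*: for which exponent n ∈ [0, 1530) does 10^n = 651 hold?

605

Baby-step giant-step with m = ceil(sqrt(1530)) = 40.
Baby table (10^j mod 1531 for j=0..39):
  0:1  1:10  2:100  3:1000  4:814  5:485  6:257  7:1039
  8:1204  9:1323  10:982  11:634  12:216  13:629  14:166  15:129
  16:1290  17:652  18:396  19:898  20:1325  21:1002  22:834  23:685
  24:726  25:1136  26:643  27:306  28:1529  29:1511  30:1331  31:1062
  32:1434  33:561  34:1017  35:984  36:654  37:416  38:1098  39:263
Giant step factor: 10^(-40) ≡ 1088 (mod 1531).
Scan 651·1088^i mod 1531 for i = 0, 1, …:
  i=0: 651   i=1: 966   i=2: 742   i=3: 459
  i=4: 286   i=5: 375   i=6: 754   i=7: 1267
  i=8: 596   i=9: 835     …   i=14: 227
  i=15: 485
Match at i=15, j=5: n = 15·40 + 5 = 605.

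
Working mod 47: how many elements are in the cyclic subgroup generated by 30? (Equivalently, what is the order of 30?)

46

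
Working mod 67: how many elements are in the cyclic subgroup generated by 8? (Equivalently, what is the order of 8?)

22

The order of 8 must divide p − 1 = 66 = 2 · 3 · 11.
Divisors: 1, 2, 3, 6, 11, 22, 33, 66.
Check each in increasing order: 8^1 ≡ 8;  8^2 ≡ 64;  8^3 ≡ 43;  8^6 ≡ 40;  8^11 ≡ 66;  8^22 ≡ 1.
Smallest exponent giving 1 is 22.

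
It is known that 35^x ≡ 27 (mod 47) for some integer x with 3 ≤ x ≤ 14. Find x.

6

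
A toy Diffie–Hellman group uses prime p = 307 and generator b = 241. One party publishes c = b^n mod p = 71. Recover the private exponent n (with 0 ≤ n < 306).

116

Baby-step giant-step with m = ceil(sqrt(306)) = 18.
Baby table (241^j mod 307 for j=0..17):
  0:1  1:241  2:58  3:163  4:294  5:244  6:167  7:30
  8:169  9:205  10:285  11:224  12:259  13:98  14:286  15:158
  16:10  17:261
Giant step factor: 241^(-18) ≡ 9 (mod 307).
Scan 71·9^i mod 307 for i = 0, 1, …:
  i=0: 71   i=1: 25   i=2: 225   i=3: 183
  i=4: 112   i=5: 87   i=6: 169
Match at i=6, j=8: n = 6·18 + 8 = 116.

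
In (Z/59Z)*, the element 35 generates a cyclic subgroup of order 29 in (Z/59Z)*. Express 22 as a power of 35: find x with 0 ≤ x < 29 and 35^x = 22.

18

Successive powers of 35 modulo 59:
  35^0=1  35^1=35  35^2=45  35^3=41  35^4=19  35^5=16
  35^6=29  35^7=12  35^8=7  35^9=9  35^10=20  35^11=51
  35^12=15  35^13=53  35^14=26  35^15=25  35^16=49  35^17=4
  35^18=22
So 35^18 ≡ 22 (mod 59), giving x = 18.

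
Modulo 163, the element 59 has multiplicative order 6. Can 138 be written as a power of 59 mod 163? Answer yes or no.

⟨59⟩ has order 6; its elements mod 163 are {1, 58, 59, 104, 105, 162}.
138 is not in this set.

no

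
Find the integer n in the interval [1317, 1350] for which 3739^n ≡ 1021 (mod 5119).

Compute 3739^1317 mod 5119 = 5053, then multiply by 3739 repeatedly:
  3739^1317=5053  3739^1318=4057  3739^1319=1526  3739^1320=3148  3739^1321=1791
  3739^1322=897  3739^1323=938  3739^1324=667  3739^1325=960  3739^1326=1021
Found 1021 at exponent 1326.

1326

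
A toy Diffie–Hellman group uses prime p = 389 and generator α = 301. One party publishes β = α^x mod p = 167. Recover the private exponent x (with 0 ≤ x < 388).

201

Baby-step giant-step with m = ceil(sqrt(388)) = 20.
Baby table (301^j mod 389 for j=0..19):
  0:1  1:301  2:353  3:56  4:129  5:318  6:24  7:222
  8:303  9:177  10:373  11:241  12:187  13:271  14:270  15:358
  16:5  17:338  18:209  19:280
Giant step factor: 301^(-20) ≡ 272 (mod 389).
Scan 167·272^i mod 389 for i = 0, 1, …:
  i=0: 167   i=1: 300   i=2: 299   i=3: 27
  i=4: 342   i=5: 53   i=6: 23   i=7: 32
  i=8: 146   i=9: 34   i=10: 301
Match at i=10, j=1: x = 10·20 + 1 = 201.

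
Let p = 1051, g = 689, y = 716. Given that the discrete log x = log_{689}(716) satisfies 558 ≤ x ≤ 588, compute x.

587

Compute 689^558 mod 1051 = 865, then multiply by 689 repeatedly:
  689^558=865  689^559=68  689^560=608  689^561=614  689^562=544
  689^563=660  689^564=708  689^565=148  689^566=25  689^567=409
  689^568=133  689^569=200  689^570=119  689^571=13  689^572=549
  689^573=952  689^574=104  689^575=188  689^576=259  689^577=832
  689^578=453  689^579=1021  689^580=350  689^581=471  689^582=811
  689^583=698  689^584=615  689^585=182  689^586=329  689^587=716
Found 716 at exponent 587.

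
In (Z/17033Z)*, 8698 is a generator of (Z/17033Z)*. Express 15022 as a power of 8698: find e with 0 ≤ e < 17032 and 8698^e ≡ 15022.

Baby-step giant-step with m = ceil(sqrt(17032)) = 131.
Baby table (8698^j mod 17033 for j=0..130):
  0:1  1:8698  2:11651  3:11081  4:9824  5:11624  6:14697  7:1841
  8:1998  9:4944  10:11620  11:13971  12:6336  13:8773  14:16747  15:16223
  16:6282  17:16005  18:781  19:14004  20:3809  21:1497  22:7694  23:16788
  24:15148  25:7049  26:10435  27:11806  28:13664  29:10231  30:8846  31:4447
  32:15096  33:14644  34:738  35:14716  36:13806  37:1938  38:11087  39:10913
  40:13398  41:13051  42:9686  43:3610  44:7961  45:5633  46:8926  47:1934
  48:10361  49:15408  50:3140  51:7821  52:14289  53:12954  54:597  55:14674
  56:6183  57:6553  58:5576  59:7097  60:2114  61:8965  62:496  63:4859
  64:4709  65:11550  66:1266  67:8350  68:16621  69:10387  70:3094  71:16505
  72:6366  73:14218  74:8584  75:7993  76:11441  77:7032  78:15866  79:1102
  80:12650  81:13553  82:15634  83:10093  84:832  85:14744  86:1855  87:4539
  88:14761  89:13457  90:15243  91:15775  92:10135  93:8455  94:10129  95:7366
  96:8355  97:9012  98:510  99:7400  100:14526  101:13387  102:2538  103:756
  104:950  105:2095  106:14033  107:556  108:15749  109:5416  110:12123  111:11584
  112:7437  113:12725  114:1616  115:3743  116:6551  117:5213  118:828  119:14018
  120:6350  121:11314  122:9531  123:1027  124:7554  125:8411  126:2143  127:5712
  128:14748  129:2581  130:44
Giant step factor: 8698^(-131) ≡ 7770 (mod 17033).
Scan 15022·7770^i mod 17033 for i = 0, 1, …:
  i=0: 15022   i=1: 10824   i=2: 10559   i=3: 12502
  i=4: 1341   i=5: 12407   i=6: 12643   i=7: 6799
  i=8: 8897   i=9: 9776     …   i=48: 9447
  i=49: 7993
Match at i=49, j=75: e = 49·131 + 75 = 6494.

6494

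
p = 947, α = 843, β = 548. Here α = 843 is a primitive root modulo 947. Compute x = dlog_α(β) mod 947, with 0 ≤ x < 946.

475

Baby-step giant-step with m = ceil(sqrt(946)) = 31.
Baby table (843^j mod 947 for j=0..30):
  0:1  1:843  2:399  3:172  4:105  5:444  6:227  7:67
  8:608  9:217  10:160  11:406  12:391  13:57  14:701  15:15
  16:334  17:303  18:686  19:628  20:31  21:564  22:58  23:597
  24:414  25:506  26:408  27:183  28:855  29:98  30:225
Giant step factor: 843^(-31) ≡ 489 (mod 947).
Scan 548·489^i mod 947 for i = 0, 1, …:
  i=0: 548   i=1: 918   i=2: 24   i=3: 372
  i=4: 84   i=5: 355   i=6: 294   i=7: 769
  i=8: 82   i=9: 324     …   i=14: 438
  i=15: 160
Match at i=15, j=10: x = 15·31 + 10 = 475.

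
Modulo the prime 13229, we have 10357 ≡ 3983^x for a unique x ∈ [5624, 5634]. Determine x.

Compute 3983^5624 mod 13229 = 4217, then multiply by 3983 repeatedly:
  3983^5624=4217  3983^5625=8710  3983^5626=5492  3983^5627=7099  3983^5628=4944
  3983^5629=7200  3983^5630=10357
Found 10357 at exponent 5630.

5630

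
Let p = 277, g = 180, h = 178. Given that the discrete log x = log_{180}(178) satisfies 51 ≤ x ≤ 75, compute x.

67

Compute 180^51 mod 277 = 82, then multiply by 180 repeatedly:
  180^51=82  180^52=79  180^53=93  180^54=120  180^55=271
  180^56=28  180^57=54  180^58=25  180^59=68  180^60=52
  180^61=219  180^62=86  180^63=245  180^64=57  180^65=11
  180^66=41  180^67=178
Found 178 at exponent 67.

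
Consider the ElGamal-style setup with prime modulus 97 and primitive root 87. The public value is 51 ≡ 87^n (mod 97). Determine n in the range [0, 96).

Baby-step giant-step with m = ceil(sqrt(96)) = 10.
Baby table (87^j mod 97 for j=0..9):
  0:1  1:87  2:3  3:67  4:9  5:7  6:27  7:21
  8:81  9:63
Giant step factor: 87^(-10) ≡ 2 (mod 97).
Scan 51·2^i mod 97 for i = 0, 1, …:
  i=0: 51   i=1: 5   i=2: 10   i=3: 20
  i=4: 40   i=5: 80   i=6: 63
Match at i=6, j=9: n = 6·10 + 9 = 69.

69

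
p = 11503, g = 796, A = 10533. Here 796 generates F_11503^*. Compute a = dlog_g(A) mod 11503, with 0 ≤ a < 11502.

4739

Baby-step giant-step with m = ceil(sqrt(11502)) = 108.
Baby table (796^j mod 11503 for j=0..107):
  0:1  1:796  2:951  3:9301  4:7167  5:10947  6:6041  7:382
  8:4994  9:6689  10:10058  11:80  12:6165  13:7062  14:7888  15:9713
  16:1532  17:154  18:7554  19:8418  20:5982  21:10933  22:6400  23:10074
  24:1313  25:9878  26:6339  27:7530  28:817  29:6164  30:6266  31:6937
  32:412  33:5868  34:710  35:1513  36:8036  37:988  38:4244  39:7845
  40:9994  41:6651  42:2816  43:9954  44:9320  45:10788  46:6010  47:10215
  48:10022  49:5933  50:6438  51:5813  52:2942  53:6723  54:2613  55:9408
  56:315  57:9177  58:487  59:8053  60:3017  61:8908  62:4920  63:5300
  64:8702  65:1986  66:4945  67:2194  68:9471  69:4451  70:72  71:11300
  72:10957  73:2498  74:9892  75:5980  76:9341  77:4498  78:2975  79:9985
  80:10990  81:5760  82:6766  83:2332  84:4289  85:9156  86:6777  87:11088
  88:3247  89:7940  90:5093  91:4972  92:680  93:639  94:2512  95:9533
  96:7791  97:1519  98:1309  99:6694  100:2535  101:4835  102:6658  103:8388
  104:5108  105:5409  106:3442  107:2118
Giant step factor: 796^(-108) ≡ 9151 (mod 11503).
Scan 10533·9151^i mod 11503 for i = 0, 1, …:
  i=0: 10533   i=1: 3846   i=2: 7069   i=3: 7050
  i=4: 5726   i=5: 2461   i=6: 9240   i=7: 8190
  i=8: 4645   i=9: 2810     …   i=42: 6036
  i=43: 9533
Match at i=43, j=95: a = 43·108 + 95 = 4739.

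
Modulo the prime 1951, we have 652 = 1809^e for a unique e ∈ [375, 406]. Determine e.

Compute 1809^375 mod 1951 = 935, then multiply by 1809 repeatedly:
  1809^375=935  1809^376=1849  1809^377=827  1809^378=1577  1809^379=431
  1809^380=1230  1809^381=930  1809^382=608  1809^383=1459  1809^384=1579
  1809^385=147  1809^386=587  1809^387=539  1809^388=1502  1809^389=1326
  1809^390=955  1809^391=960  1809^392=250  1809^393=1569  1809^394=1567
  1809^395=1851  1809^396=543  1809^397=934  1809^398=40  1809^399=173
  1809^400=797  1809^401=1935  1809^402=321  1809^403=1242  1809^404=1177
  1809^405=652
Found 652 at exponent 405.

405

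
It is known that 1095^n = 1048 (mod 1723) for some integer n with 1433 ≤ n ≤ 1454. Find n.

1434

Compute 1095^1433 mod 1723 = 141, then multiply by 1095 repeatedly:
  1095^1433=141  1095^1434=1048
Found 1048 at exponent 1434.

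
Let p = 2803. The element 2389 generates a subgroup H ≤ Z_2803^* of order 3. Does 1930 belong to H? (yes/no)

no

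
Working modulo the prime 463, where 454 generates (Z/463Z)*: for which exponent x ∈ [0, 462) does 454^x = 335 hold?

Baby-step giant-step with m = ceil(sqrt(462)) = 22.
Baby table (454^j mod 463 for j=0..21):
  0:1  1:454  2:81  3:197  4:79  5:215  6:380  7:284
  8:222  9:317  10:388  11:212  12:407  13:41  14:94  15:80
  16:206  17:461  18:18  19:301  20:69  21:305
Giant step factor: 454^(-22) ≡ 449 (mod 463).
Scan 335·449^i mod 463 for i = 0, 1, …:
  i=0: 335   i=1: 403   i=2: 377   i=3: 278
  i=4: 275   i=5: 317
Match at i=5, j=9: x = 5·22 + 9 = 119.

119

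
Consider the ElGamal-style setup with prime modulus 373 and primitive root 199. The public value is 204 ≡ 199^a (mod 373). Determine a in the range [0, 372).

Baby-step giant-step with m = ceil(sqrt(372)) = 20.
Baby table (199^j mod 373 for j=0..19):
  0:1  1:199  2:63  3:228  4:239  5:190  6:137  7:34
  8:52  9:277  10:292  11:293  12:119  13:182  14:37  15:276
  16:93  17:230  18:264  19:316
Giant step factor: 199^(-20) ≡ 39 (mod 373).
Scan 204·39^i mod 373 for i = 0, 1, …:
  i=0: 204   i=1: 123   i=2: 321   i=3: 210
  i=4: 357   i=5: 122   i=6: 282   i=7: 181
  i=8: 345   i=9: 27   i=10: 307   i=11: 37
Match at i=11, j=14: a = 11·20 + 14 = 234.

234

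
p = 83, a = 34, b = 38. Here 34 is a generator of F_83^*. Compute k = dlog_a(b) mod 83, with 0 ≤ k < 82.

Baby-step giant-step with m = ceil(sqrt(82)) = 10.
Baby table (34^j mod 83 for j=0..9):
  0:1  1:34  2:77  3:45  4:36  5:62  6:33  7:43
  8:51  9:74
Giant step factor: 34^(-10) ≡ 16 (mod 83).
Scan 38·16^i mod 83 for i = 0, 1, …:
  i=0: 38   i=1: 27   i=2: 17   i=3: 23
  i=4: 36
Match at i=4, j=4: k = 4·10 + 4 = 44.

44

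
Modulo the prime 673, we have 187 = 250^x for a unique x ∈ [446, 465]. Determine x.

450

Compute 250^446 mod 673 = 103, then multiply by 250 repeatedly:
  250^446=103  250^447=176  250^448=255  250^449=488  250^450=187
Found 187 at exponent 450.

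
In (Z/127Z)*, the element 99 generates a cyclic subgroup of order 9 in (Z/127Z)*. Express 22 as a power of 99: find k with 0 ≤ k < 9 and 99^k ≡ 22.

2

Successive powers of 99 modulo 127:
  99^0=1  99^1=99  99^2=22
So 99^2 ≡ 22 (mod 127), giving k = 2.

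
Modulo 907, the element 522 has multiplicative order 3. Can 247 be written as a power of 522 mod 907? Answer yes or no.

no

⟨522⟩ has order 3; its elements mod 907 are {1, 384, 522}.
247 is not in this set.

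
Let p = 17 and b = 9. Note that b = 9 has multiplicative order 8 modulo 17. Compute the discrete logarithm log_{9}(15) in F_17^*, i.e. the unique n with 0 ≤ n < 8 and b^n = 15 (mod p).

3

Successive powers of 9 modulo 17:
  9^0=1  9^1=9  9^2=13  9^3=15
So 9^3 ≡ 15 (mod 17), giving n = 3.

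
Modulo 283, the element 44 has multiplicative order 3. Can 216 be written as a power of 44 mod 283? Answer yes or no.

no

216 ∈ ⟨44⟩ iff 216^3 ≡ 1 (mod 283), since |⟨44⟩| = 3.
216^3 mod 283 = 66.
Since 66 ≠ 1, 216 does not lie in the subgroup.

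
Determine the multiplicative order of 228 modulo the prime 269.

The order of 228 must divide p − 1 = 268 = 2^2 · 67.
Divisors: 1, 2, 4, 67, 134, 268.
Check each in increasing order: 228^1 ≡ 228;  228^2 ≡ 67;  228^4 ≡ 185;  228^67 ≡ 268;  228^134 ≡ 1.
Smallest exponent giving 1 is 134.

134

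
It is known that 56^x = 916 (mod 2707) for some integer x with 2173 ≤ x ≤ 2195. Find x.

Compute 56^2173 mod 2707 = 985, then multiply by 56 repeatedly:
  56^2173=985  56^2174=1020  56^2175=273  56^2176=1753  56^2177=716
  56^2178=2198  56^2179=1273  56^2180=906  56^2181=2010  56^2182=1573
  56^2183=1464  56^2184=774  56^2185=32  56^2186=1792  56^2187=193
  56^2188=2687  56^2189=1587  56^2190=2248  56^2191=1366  56^2192=700
  56^2193=1302  56^2194=2530  56^2195=916
Found 916 at exponent 2195.

2195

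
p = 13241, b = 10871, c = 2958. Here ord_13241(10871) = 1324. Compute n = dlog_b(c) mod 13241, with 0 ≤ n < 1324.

Baby-step giant-step with m = ceil(sqrt(1324)) = 37.
Baby table (10871^j mod 13241 for j=0..36):
  0:1  1:10871  2:2716  3:11447  4:1419  5:184  6:873  7:9827
  8:929  9:9517  10:7374  11:1740  12:7392  13:12044  14:3316  15:6234
  16:2376  17:9546  18:4849  19:1058  20:8330  21:231  22:8652  23:5069
  24:9298  25:10005  26:2781  27:3048  28:5826  29:2743  30:421  31:8546
  32:4710  33:12704  34:1554  35:11259  36:10026
Giant step factor: 10871^(-37) ≡ 12441 (mod 13241).
Scan 2958·12441^i mod 13241 for i = 0, 1, …:
  i=0: 2958   i=1: 3739   i=2: 1266   i=3: 6757
  i=4: 9969   i=5: 9123   i=6: 10632   i=7: 8363
  i=8: 9546
Match at i=8, j=17: n = 8·37 + 17 = 313.

313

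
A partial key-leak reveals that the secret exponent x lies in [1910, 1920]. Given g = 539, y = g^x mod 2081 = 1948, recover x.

1917

Compute 539^1910 mod 2081 = 388, then multiply by 539 repeatedly:
  539^1910=388  539^1911=1032  539^1912=621  539^1913=1759  539^1914=1246
  539^1915=1512  539^1916=1297  539^1917=1948
Found 1948 at exponent 1917.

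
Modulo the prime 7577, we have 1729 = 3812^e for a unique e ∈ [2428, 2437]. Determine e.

Compute 3812^2428 mod 7577 = 6583, then multiply by 3812 repeatedly:
  3812^2428=6583  3812^2429=6949  3812^2430=396  3812^2431=1729
Found 1729 at exponent 2431.

2431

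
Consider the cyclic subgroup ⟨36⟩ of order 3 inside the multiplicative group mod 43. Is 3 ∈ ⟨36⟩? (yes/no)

⟨36⟩ has order 3; its elements mod 43 are {1, 6, 36}.
3 is not in this set.

no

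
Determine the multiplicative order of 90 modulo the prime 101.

100

The order of 90 must divide p − 1 = 100 = 2^2 · 5^2.
Divisors: 1, 2, 4, 5, 10, 20, 25, 50, 100.
Check each in increasing order: 90^1 ≡ 90;  90^2 ≡ 20;  90^4 ≡ 97;  90^5 ≡ 44;  90^10 ≡ 17;  90^20 ≡ 87;  90^25 ≡ 91;  90^50 ≡ 100;  90^100 ≡ 1.
Smallest exponent giving 1 is 100.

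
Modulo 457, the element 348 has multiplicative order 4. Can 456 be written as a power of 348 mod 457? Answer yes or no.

yes

⟨348⟩ has order 4; its elements mod 457 are {1, 109, 348, 456}.
456 is in this set.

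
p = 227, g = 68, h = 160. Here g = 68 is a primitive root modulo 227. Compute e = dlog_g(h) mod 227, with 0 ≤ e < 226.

74

Baby-step giant-step with m = ceil(sqrt(226)) = 16.
Baby table (68^j mod 227 for j=0..15):
  0:1  1:68  2:84  3:37  4:19  5:157  6:7  7:22
  8:134  9:32  10:133  11:191  12:49  13:154  14:30  15:224
Giant step factor: 68^(-16) ≡ 79 (mod 227).
Scan 160·79^i mod 227 for i = 0, 1, …:
  i=0: 160   i=1: 155   i=2: 214   i=3: 108
  i=4: 133
Match at i=4, j=10: e = 4·16 + 10 = 74.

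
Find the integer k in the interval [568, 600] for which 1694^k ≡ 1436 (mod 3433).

574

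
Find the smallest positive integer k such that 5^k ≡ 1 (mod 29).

14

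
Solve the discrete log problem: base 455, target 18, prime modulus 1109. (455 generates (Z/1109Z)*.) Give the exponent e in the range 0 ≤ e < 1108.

Baby-step giant-step with m = ceil(sqrt(1108)) = 34.
Baby table (455^j mod 1109 for j=0..33):
  0:1  1:455  2:751  3:133  4:629  5:73  6:1054  7:482
  8:837  9:448  10:893  11:421  12:807  13:106  14:543  15:867
  16:790  17:134  18:1084  19:824  20:78  21:2  22:910  23:393
  24:266  25:149  26:146  27:999  28:964  29:565  30:896  31:677
  32:842  33:505
Giant step factor: 455^(-34) ≡ 1041 (mod 1109).
Scan 18·1041^i mod 1109 for i = 0, 1, …:
  i=0: 18   i=1: 994   i=2: 57   i=3: 560
  i=4: 735   i=5: 1034   i=6: 664   i=7: 317
  i=8: 624   i=9: 819   i=10: 867
Match at i=10, j=15: e = 10·34 + 15 = 355.

355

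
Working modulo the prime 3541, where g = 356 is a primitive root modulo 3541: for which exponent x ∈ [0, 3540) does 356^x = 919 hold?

306

Baby-step giant-step with m = ceil(sqrt(3540)) = 60.
Baby table (356^j mod 3541 for j=0..59):
  0:1  1:356  2:2801  3:2135  4:2286  5:2927  6:958  7:1112
  8:2821  9:2173  10:1650  11:3135  12:645  13:2996  14:735  15:3167
  16:1414  17:562  18:1776  19:1958  20:3012  21:2890  22:1950  23:164
  24:1728  25:2575  26:3122  27:3099  28:1993  29:1308  30:1777  31:2314
  32:2272  33:1484  34:695  35:3091  36:2686  37:146  38:2402  39:1731
  40:102  41:902  42:2422  43:1769  44:3007  45:1110  46:2109  47:112
  48:921  49:2104  50:1873  51:1080  52:2052  53:1066  54:609  55:803
  56:2588  57:668  58:561  59:1420
Giant step factor: 356^(-60) ≡ 1781 (mod 3541).
Scan 919·1781^i mod 3541 for i = 0, 1, …:
  i=0: 919   i=1: 797   i=2: 3057   i=3: 2000
  i=4: 3295   i=5: 958
Match at i=5, j=6: x = 5·60 + 6 = 306.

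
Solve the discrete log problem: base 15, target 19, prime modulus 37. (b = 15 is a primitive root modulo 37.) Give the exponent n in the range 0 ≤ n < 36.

Successive powers of 15 modulo 37:
  15^0=1  15^1=15  15^2=3  15^3=8  15^4=9  15^5=24
  15^6=27  15^7=35  15^8=7  15^9=31  15^10=21  15^11=19
So 15^11 ≡ 19 (mod 37), giving n = 11.

11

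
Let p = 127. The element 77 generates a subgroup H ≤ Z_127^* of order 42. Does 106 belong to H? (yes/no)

no

106 ∈ ⟨77⟩ iff 106^42 ≡ 1 (mod 127), since |⟨77⟩| = 42.
106^42 mod 127 = 19.
Since 19 ≠ 1, 106 does not lie in the subgroup.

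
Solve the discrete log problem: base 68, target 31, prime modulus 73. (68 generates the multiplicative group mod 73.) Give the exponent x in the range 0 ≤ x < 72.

Baby-step giant-step with m = ceil(sqrt(72)) = 9.
Baby table (68^j mod 73 for j=0..8):
  0:1  1:68  2:25  3:21  4:41  5:14  6:3  7:58
  8:2
Giant step factor: 68^(-9) ≡ 51 (mod 73).
Scan 31·51^i mod 73 for i = 0, 1, …:
  i=0: 31   i=1: 48   i=2: 39   i=3: 18
  i=4: 42   i=5: 25
Match at i=5, j=2: x = 5·9 + 2 = 47.

47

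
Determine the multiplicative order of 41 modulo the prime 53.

The order of 41 must divide p − 1 = 52 = 2^2 · 13.
Divisors: 1, 2, 4, 13, 26, 52.
Check each in increasing order: 41^1 ≡ 41;  41^2 ≡ 38;  41^4 ≡ 13;  41^13 ≡ 30;  41^26 ≡ 52;  41^52 ≡ 1.
Smallest exponent giving 1 is 52.

52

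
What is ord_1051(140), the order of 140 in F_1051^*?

350

The order of 140 must divide p − 1 = 1050 = 2 · 3 · 5^2 · 7.
Divisors: 1, 2, 3, 5, 6, 7, 10, 14, 15, 21, 25, 30, 35, 42, 50, 70, 75, 105, 150, 175, 210, 350, 525, 1050.
Check each in increasing order: 140^1 ≡ 140;  140^2 ≡ 682;  140^3 ≡ 890;  140^5 ≡ 553;  140^6 ≡ 697;  140^7 ≡ 888;  140^10 ≡ 1019;  140^14 ≡ 294;  140^15 ≡ 171;  140^21 ≡ 424;  140^25 ≡ 834;  140^30 ≡ 864;  140^35 ≡ 638;  140^42 ≡ 55;  140^50 ≡ 845;  140^70 ≡ 307;  140^75 ≡ 560;  140^105 ≡ 380;  140^150 ≡ 402;  140^175 ≡ 1050;  140^210 ≡ 413;  140^350 ≡ 1.
Smallest exponent giving 1 is 350.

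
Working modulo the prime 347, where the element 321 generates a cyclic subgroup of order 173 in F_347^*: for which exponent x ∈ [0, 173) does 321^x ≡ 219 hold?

Baby-step giant-step with m = ceil(sqrt(173)) = 14.
Baby table (321^j mod 347 for j=0..13):
  0:1  1:321  2:329  3:121  4:324  5:251  6:67  7:340
  8:182  9:126  10:194  11:161  12:325  13:225
Giant step factor: 321^(-14) ≡ 85 (mod 347).
Scan 219·85^i mod 347 for i = 0, 1, …:
  i=0: 219   i=1: 224   i=2: 302   i=3: 339
  i=4: 14   i=5: 149   i=6: 173   i=7: 131
  i=8: 31   i=9: 206   i=10: 160   i=11: 67
Match at i=11, j=6: x = 11·14 + 6 = 160.

160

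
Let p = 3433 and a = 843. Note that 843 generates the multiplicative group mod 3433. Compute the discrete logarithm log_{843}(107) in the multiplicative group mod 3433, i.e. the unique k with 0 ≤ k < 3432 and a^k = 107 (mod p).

2258

Baby-step giant-step with m = ceil(sqrt(3432)) = 59.
Baby table (843^j mod 3433 for j=0..58):
  0:1  1:843  2:18  3:1442  4:324  5:1925  6:2399  7:320
  8:1986  9:2327  10:1418  11:690  12:1493  13:2121  14:2843  15:415
  16:3112  17:604  18:1088  19:573  20:2419  21:15  22:2346  23:270
  24:1032  25:1427  26:1411  27:1655  28:1367  29:2326  30:575  31:672
  32:51  33:1797  34:918  35:1449  36:2792  37:2051  38:2194  39:2588
  40:1729  41:1955  42:225  43:860  44:617  45:1748  46:807  47:567
  48:794  49:3340  50:560  51:1759  52:3214  53:765  54:2924  55:38
  56:1137  57:684  58:3301
Giant step factor: 843^(-59) ≡ 2362 (mod 3433).
Scan 107·2362^i mod 3433 for i = 0, 1, …:
  i=0: 107   i=1: 2125   i=2: 204   i=3: 1228
  i=4: 3084   i=5: 3015   i=6: 1388   i=7: 3374
  i=8: 1395   i=9: 2743     …   i=37: 2664
  i=38: 3112
Match at i=38, j=16: k = 38·59 + 16 = 2258.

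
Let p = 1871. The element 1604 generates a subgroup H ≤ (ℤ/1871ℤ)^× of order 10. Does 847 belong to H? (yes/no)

847 ∈ ⟨1604⟩ iff 847^10 ≡ 1 (mod 1871), since |⟨1604⟩| = 10.
847^10 mod 1871 = 1332.
Since 1332 ≠ 1, 847 does not lie in the subgroup.

no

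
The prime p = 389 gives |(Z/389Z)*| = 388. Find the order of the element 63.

194

The order of 63 must divide p − 1 = 388 = 2^2 · 97.
Divisors: 1, 2, 4, 97, 194, 388.
Check each in increasing order: 63^1 ≡ 63;  63^2 ≡ 79;  63^4 ≡ 17;  63^97 ≡ 388;  63^194 ≡ 1.
Smallest exponent giving 1 is 194.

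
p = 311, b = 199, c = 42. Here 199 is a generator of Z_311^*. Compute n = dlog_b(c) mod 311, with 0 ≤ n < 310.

272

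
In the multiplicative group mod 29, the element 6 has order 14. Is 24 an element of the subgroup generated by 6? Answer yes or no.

yes

24 ∈ ⟨6⟩ iff 24^14 ≡ 1 (mod 29), since |⟨6⟩| = 14.
24^14 mod 29 = 1.
Since 1 = 1, 24 lies in the subgroup.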